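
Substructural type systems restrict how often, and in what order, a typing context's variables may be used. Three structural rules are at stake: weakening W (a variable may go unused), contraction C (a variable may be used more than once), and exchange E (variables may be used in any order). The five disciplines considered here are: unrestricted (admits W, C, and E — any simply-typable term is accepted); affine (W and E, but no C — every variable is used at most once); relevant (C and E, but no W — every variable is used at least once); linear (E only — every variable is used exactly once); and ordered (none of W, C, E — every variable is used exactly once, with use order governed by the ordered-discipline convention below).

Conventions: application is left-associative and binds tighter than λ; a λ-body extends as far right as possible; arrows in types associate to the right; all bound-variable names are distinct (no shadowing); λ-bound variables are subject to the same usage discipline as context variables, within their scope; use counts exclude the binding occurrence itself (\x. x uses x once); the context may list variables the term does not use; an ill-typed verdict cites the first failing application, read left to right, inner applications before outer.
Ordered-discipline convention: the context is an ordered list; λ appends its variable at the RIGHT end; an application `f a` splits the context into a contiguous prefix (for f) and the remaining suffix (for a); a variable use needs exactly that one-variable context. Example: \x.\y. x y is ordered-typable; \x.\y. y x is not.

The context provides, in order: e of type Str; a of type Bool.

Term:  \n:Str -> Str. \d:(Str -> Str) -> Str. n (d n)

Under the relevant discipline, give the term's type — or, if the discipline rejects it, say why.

not well-typed under relevant — needs weakening: e, a unused
usage: e=0, a=0, n (bound)=2, d (bound)=1
uses in reading order: n, d, n
typing: ✓ — (Str -> Str) -> ((Str -> Str) -> Str) -> Str
across the five disciplines: ordered ✗, linear ✗, affine ✗, relevant ✗, unrestricted ✓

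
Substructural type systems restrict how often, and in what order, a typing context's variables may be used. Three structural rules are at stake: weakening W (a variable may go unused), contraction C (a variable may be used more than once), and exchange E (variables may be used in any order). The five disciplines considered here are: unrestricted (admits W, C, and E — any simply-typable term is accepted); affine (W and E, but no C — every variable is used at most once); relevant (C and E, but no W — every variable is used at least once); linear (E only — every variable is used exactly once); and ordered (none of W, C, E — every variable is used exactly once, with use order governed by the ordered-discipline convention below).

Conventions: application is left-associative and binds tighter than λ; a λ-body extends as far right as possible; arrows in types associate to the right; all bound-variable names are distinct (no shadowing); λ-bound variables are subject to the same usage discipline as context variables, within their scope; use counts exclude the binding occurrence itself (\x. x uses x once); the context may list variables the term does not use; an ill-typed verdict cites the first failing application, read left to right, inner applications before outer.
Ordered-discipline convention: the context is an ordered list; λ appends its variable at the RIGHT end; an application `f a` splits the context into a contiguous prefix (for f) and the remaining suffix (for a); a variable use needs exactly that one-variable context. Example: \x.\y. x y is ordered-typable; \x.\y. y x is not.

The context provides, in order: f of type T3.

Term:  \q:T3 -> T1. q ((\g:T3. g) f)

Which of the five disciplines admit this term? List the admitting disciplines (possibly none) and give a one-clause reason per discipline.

admitted by: linear, affine, relevant, unrestricted
variable uses: f: 1; q (λ-bound): 1; g (λ-bound): 1
left-to-right use order: q, g, f
typing: well-typed — term : (T3 -> T1) -> T1
ordered ✗ (no contiguous prefix/suffix split fits q, g, f)
linear ✓ (f, q, g: one use apiece)
affine ✓ (no duplicate uses among f, q, g)
relevant ✓ (none of f, q, g goes unused)
unrestricted ✓ (well-typed at (T3 -> T1) -> T1; no restrictions here)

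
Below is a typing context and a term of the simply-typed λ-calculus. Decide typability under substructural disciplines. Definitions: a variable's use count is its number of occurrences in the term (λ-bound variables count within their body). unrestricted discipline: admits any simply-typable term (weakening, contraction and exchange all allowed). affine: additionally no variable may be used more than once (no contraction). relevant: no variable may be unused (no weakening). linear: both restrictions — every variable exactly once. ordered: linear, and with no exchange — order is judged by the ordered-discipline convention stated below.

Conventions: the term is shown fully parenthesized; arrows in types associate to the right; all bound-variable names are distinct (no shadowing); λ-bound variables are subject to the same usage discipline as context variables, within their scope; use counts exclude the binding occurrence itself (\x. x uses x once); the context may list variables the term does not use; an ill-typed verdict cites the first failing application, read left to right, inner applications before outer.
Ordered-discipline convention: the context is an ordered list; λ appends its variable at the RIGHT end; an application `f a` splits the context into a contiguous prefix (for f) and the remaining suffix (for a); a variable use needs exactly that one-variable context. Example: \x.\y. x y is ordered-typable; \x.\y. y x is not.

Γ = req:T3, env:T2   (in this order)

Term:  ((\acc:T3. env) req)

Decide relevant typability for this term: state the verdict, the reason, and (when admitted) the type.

no — needs weakening: acc unused
variable uses: req: 1; env: 1; acc (λ-bound): 0
order of uses: env, req
typing: well-typed at T2
all disciplines: ordered ✗; linear ✗; affine ✓; relevant ✗; unrestricted ✓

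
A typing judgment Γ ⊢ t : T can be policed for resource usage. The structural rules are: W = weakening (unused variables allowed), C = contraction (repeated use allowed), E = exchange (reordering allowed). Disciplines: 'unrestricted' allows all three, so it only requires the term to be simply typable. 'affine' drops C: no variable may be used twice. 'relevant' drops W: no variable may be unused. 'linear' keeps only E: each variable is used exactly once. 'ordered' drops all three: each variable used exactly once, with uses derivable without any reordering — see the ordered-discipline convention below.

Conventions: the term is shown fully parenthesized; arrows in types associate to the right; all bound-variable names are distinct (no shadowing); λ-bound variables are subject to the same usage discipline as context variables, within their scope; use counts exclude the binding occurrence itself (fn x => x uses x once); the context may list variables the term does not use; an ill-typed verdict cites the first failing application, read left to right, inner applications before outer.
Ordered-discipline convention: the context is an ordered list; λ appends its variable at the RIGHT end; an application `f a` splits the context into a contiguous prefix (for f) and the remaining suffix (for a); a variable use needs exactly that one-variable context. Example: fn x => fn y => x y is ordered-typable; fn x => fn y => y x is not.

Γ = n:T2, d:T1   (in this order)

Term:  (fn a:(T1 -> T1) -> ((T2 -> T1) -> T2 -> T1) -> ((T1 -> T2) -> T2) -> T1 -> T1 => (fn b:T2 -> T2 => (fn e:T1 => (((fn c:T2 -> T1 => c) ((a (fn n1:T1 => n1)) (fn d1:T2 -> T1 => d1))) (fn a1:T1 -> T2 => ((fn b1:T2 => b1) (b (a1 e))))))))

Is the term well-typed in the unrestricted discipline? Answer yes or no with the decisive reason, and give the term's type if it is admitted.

no — the type mismatch rejects it
counts: n: 0, d: 0, a (λ-bound): 1, b (λ-bound): 1, e (λ-bound): 1, c (λ-bound): 1, n1 (λ-bound): 1, d1 (λ-bound): 1, a1 (λ-bound): 1, b1 (λ-bound): 1
left-to-right use order: c, a, n1, d1, b1, b, a1, e
typing: ill-typed: a function awaiting T2 -> T1 gets ((T1 -> T2) -> T2) -> T1 -> T1
summary: ordered ✗ · linear ✗ · affine ✗ · relevant ✗ · unrestricted ✗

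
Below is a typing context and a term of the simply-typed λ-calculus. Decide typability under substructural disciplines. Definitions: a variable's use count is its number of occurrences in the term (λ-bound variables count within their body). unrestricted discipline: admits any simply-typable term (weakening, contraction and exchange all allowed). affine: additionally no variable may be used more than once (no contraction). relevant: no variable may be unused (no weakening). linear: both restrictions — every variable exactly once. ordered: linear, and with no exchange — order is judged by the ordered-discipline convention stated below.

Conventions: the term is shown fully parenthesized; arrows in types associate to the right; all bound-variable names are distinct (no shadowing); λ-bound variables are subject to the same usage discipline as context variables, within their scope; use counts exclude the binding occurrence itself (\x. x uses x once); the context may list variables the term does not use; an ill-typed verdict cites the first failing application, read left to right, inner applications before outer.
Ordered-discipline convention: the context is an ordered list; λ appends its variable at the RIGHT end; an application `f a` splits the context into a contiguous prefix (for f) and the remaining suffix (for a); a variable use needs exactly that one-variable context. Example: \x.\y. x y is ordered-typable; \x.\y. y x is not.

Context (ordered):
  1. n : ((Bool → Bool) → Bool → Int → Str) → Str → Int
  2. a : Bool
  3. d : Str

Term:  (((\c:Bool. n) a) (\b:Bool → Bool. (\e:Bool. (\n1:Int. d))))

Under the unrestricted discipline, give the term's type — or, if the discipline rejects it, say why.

term : Str → Int
usage: n=1; a=1; d=1; c (bound)=0; b (bound)=0; e (bound)=0; n1 (bound)=0
use order (left to right): n, a, d
typing: ✓ — Str → Int
summary: ordered ✗ | linear ✗ | affine ✓ | relevant ✗ | unrestricted ✓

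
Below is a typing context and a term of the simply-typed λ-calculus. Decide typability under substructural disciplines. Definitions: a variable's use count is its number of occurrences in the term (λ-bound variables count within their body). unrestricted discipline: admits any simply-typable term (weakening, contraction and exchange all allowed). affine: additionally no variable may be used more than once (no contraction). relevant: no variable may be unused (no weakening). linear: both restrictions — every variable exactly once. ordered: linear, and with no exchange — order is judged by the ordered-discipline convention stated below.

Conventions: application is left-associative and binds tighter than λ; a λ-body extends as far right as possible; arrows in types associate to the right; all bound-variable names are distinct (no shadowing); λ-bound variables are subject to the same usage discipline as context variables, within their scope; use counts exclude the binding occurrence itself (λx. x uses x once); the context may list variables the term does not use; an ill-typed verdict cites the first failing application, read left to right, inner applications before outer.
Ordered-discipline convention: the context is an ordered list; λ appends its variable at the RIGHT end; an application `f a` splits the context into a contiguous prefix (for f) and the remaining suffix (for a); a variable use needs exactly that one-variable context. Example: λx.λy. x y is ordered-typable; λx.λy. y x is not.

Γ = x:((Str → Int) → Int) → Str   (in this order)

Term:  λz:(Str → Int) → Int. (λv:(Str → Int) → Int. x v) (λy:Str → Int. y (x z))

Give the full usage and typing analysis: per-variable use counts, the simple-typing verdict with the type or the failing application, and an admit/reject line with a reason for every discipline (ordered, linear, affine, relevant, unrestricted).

use counts: x ×2; z (λ-bound) ×1; v (λ-bound) ×1; y (λ-bound) ×1
order of uses: x, v, y, x, z
typing: ✓ — ((Str → Int) → Int) → Str
ordered: ✗, x ×2 used more than once (contraction)
linear: ✗, x ×2 used more than once (contraction)
affine: ✗, x ×2 used more than once (contraction)
relevant: ✓, x, z, v, y: all used, weakening unneeded
unrestricted: ✓, simply typable at ((Str → Int) → Int) → Str; W, C, E all held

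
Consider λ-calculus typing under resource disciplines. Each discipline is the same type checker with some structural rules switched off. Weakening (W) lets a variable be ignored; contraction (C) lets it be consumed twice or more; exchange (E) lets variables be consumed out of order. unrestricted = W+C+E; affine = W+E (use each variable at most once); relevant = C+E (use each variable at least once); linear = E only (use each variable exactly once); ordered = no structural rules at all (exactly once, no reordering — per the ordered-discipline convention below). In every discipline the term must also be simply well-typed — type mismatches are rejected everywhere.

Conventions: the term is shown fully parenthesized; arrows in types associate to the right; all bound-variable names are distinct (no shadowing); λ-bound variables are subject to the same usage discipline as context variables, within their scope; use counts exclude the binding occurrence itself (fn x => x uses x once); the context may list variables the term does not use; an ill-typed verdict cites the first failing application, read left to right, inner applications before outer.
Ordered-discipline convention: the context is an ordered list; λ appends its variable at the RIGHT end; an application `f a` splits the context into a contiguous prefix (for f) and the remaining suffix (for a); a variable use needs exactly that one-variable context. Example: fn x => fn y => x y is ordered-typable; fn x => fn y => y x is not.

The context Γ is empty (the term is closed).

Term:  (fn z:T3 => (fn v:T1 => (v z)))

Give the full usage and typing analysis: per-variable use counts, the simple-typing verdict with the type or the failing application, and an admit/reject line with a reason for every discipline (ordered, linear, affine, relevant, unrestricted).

variable uses: z (λ-bound)=1, v (λ-bound)=1
left-to-right use order: v, z
typing: ill-typed: non-function type T1 applied to an argument
ordered: ✗, not simply typable
linear: ✗, fails simple typing
affine: ✗, a type mismatch blocks all five
relevant: ✗, the type mismatch rejects it
unrestricted: ✗, not simply typable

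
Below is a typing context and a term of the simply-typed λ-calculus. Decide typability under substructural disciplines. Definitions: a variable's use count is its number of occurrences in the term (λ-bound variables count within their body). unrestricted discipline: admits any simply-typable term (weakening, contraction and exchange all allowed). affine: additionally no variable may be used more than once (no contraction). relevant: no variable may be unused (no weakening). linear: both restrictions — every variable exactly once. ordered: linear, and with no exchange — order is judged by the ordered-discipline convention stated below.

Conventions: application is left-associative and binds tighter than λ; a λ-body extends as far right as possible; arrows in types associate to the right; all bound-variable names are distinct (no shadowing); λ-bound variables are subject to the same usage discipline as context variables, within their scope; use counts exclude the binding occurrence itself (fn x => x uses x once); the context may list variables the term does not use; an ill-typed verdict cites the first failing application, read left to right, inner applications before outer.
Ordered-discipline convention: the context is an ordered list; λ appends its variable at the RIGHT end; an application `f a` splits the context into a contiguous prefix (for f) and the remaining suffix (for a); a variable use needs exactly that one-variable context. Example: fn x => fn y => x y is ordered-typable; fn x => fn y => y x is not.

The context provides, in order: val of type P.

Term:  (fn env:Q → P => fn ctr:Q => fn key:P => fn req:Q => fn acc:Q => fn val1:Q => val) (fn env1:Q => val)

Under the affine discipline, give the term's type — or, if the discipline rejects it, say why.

not well-typed under affine — uses contraction: val ×2
usage: val ×2; env [bound] ×0; ctr [bound] ×0; key [bound] ×0; req [bound] ×0; acc [bound] ×0; val1 [bound] ×0; env1 [bound] ×0
uses in reading order: val, val
typing: well-typed at Q → P → Q → Q → Q → P
per-discipline verdicts: ordered ✗ | linear ✗ | affine ✗ | relevant ✗ | unrestricted ✓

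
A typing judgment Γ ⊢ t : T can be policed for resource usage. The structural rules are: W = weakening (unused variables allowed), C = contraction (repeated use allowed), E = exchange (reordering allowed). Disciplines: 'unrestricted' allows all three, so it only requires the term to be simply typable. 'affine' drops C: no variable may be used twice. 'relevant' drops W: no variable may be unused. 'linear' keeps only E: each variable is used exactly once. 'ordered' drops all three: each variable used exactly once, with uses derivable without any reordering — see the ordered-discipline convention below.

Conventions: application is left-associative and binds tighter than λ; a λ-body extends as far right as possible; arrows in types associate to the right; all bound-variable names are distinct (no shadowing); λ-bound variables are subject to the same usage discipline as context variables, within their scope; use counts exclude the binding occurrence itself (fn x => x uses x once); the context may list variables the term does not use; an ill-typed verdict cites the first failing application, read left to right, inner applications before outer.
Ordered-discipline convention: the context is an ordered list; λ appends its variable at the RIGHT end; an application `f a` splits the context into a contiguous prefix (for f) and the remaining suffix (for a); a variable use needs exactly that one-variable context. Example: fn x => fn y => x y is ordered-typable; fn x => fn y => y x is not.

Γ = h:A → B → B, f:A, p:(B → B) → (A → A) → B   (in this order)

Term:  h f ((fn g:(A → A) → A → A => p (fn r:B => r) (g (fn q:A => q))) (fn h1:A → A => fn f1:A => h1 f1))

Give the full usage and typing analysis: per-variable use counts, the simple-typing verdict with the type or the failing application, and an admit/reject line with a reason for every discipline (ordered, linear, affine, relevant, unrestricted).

usage: h: 1; f: 1; p: 1; g (λ-bound): 1; r (λ-bound): 1; q (λ-bound): 1; h1 (λ-bound): 1; f1 (λ-bound): 1
order of uses: h, f, p, r, g, q, h1, f1
typing: well-typed at B
ordered ✓ (single-use (h, f, p, g, r, q, h1, f1), ordered derivation ok)
linear ✓ (h, f, p, g, r, q, h1, f1: one use apiece)
affine ✓ (at most one use each (h, f, p, g, r, q, h1, f1))
relevant ✓ (h, f, p, g, r, q, h1, f1: all used, weakening unneeded)
unrestricted ✓ (simply typable at B; W, C, E all held)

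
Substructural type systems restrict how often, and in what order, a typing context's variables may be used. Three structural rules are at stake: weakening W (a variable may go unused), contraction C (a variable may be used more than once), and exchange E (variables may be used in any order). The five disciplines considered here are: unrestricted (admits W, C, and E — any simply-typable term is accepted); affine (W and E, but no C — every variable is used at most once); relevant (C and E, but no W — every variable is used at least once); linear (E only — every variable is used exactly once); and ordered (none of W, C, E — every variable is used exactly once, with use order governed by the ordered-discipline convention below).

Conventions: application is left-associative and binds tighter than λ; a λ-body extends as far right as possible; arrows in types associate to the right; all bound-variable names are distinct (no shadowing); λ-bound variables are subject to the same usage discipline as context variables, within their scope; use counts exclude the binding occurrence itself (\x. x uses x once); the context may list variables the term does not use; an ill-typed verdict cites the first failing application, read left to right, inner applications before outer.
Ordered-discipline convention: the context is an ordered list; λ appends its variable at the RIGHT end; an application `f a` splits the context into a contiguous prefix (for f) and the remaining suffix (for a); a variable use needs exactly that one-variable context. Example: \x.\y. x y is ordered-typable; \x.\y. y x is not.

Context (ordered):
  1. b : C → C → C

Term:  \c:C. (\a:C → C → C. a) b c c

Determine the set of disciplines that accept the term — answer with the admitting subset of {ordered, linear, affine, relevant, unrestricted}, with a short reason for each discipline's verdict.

admitting disciplines: relevant, unrestricted
variable uses: b: 1×; c [bound]: 2×; a [bound]: 1×
order of uses: a, b, c, c
typing: ✓ — C → C
ordered: ✗ — uses contraction: c ×2
linear: ✗ — uses contraction: c ×2
affine: ✗ — uses contraction: c ×2
relevant: ✓ — at least one use each (b, c, a)
unrestricted: ✓ — type-checks (C → C) and nothing is barred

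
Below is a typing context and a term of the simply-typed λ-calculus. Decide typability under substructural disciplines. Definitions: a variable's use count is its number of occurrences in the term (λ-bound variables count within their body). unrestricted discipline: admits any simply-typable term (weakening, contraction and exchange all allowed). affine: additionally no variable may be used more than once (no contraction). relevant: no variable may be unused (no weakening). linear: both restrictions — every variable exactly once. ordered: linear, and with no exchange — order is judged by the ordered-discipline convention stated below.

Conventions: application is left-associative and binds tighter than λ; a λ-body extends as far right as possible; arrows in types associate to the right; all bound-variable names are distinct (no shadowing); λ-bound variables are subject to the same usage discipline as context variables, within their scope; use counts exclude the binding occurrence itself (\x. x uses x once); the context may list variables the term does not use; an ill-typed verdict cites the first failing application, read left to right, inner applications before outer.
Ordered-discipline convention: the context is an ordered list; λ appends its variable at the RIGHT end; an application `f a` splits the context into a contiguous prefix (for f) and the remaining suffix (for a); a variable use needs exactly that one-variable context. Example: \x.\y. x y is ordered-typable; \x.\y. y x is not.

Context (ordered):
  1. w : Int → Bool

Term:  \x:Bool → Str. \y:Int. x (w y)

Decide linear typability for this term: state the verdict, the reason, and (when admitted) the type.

yes — each of w, x, y used exactly once; term : (Bool → Str) → Int → Str
variable uses: w: 1×; x [bound]: 1×; y [bound]: 1×
left-to-right use order: x, w, y
typing: well-typed — term : (Bool → Str) → Int → Str
per-discipline verdicts: ordered ✗; linear ✓; affine ✓; relevant ✓; unrestricted ✓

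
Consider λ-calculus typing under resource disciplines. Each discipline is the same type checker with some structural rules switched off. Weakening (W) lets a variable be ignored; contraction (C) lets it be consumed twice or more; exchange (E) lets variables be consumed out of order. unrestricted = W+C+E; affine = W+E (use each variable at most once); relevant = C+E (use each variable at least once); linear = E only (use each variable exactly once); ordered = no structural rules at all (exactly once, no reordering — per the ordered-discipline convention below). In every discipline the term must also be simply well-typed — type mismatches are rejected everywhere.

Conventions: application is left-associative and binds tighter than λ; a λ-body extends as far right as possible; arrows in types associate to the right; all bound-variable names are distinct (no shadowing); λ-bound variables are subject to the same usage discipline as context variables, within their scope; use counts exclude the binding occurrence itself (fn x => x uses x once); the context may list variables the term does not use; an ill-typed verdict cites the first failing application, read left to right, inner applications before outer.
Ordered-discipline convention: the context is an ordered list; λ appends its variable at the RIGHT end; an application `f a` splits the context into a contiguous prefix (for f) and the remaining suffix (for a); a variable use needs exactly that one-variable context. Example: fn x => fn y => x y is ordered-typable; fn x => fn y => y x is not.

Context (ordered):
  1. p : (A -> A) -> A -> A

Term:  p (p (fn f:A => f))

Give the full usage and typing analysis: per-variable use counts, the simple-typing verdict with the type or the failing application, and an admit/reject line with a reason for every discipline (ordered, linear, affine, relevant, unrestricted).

variable uses: p ×2, f [bound] ×1
uses in reading order: p, p, f
typing: ✓ — A -> A
ordered: ✗, p ×2 used more than once (contraction)
linear: ✗, p ×2 used more than once (contraction)
affine: ✗, p ×2 used more than once (contraction)
relevant: ✓, at least one use each (p, f)
unrestricted: ✓, type-checks (A -> A) and nothing is barred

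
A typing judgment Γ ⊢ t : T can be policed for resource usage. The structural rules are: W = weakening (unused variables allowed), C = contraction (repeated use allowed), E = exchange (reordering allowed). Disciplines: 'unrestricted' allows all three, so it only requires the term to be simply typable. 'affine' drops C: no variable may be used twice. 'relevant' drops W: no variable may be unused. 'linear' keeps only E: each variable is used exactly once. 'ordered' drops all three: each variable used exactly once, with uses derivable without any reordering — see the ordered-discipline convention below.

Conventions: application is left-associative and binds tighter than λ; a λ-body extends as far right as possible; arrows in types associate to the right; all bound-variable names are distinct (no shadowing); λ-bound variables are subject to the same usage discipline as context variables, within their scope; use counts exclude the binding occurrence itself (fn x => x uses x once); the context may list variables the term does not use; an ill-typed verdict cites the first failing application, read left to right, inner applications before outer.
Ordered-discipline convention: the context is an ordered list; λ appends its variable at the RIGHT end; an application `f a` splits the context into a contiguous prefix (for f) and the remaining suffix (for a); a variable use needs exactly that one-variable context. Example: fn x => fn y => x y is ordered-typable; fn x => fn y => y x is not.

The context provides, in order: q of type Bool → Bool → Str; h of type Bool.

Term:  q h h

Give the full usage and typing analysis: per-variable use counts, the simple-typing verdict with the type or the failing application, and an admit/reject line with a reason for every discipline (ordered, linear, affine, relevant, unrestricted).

use counts: q: 1×; h: 2×
order of uses: q, h, h
typing: the term checks, with type Str
ordered ✗ (h ×2 used more than once (contraction))
linear ✗ (h ×2 used more than once (contraction))
affine ✗ (h ×2 used more than once (contraction))
relevant ✓ (every one of q, h appears)
unrestricted ✓ (typability at Str is all that's needed)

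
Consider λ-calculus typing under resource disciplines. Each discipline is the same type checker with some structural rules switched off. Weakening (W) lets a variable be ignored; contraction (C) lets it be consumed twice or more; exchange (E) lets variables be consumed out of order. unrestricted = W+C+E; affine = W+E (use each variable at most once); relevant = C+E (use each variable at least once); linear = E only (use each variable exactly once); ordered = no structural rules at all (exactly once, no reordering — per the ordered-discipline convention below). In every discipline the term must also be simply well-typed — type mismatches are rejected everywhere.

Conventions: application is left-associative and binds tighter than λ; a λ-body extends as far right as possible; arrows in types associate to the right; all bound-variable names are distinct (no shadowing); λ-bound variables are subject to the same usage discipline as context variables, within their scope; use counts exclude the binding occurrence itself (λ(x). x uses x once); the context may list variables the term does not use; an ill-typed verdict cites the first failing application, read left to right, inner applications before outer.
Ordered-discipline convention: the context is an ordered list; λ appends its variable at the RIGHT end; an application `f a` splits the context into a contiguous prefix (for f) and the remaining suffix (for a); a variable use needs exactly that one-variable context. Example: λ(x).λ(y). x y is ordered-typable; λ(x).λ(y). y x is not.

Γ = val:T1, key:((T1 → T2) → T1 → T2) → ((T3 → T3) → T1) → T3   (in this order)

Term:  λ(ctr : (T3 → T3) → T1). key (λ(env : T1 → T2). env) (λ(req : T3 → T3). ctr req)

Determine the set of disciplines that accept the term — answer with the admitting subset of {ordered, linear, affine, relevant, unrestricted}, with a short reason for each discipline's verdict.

admitting disciplines: affine, unrestricted
use counts: val: 0×, key: 1×, ctr [bound]: 1×, env [bound]: 1×, req [bound]: 1×
use order (left to right): key, env, ctr, req
typing: well-typed — term : ((T3 → T3) → T1) → T3
ordered: ✗, needs weakening: val unused
linear: ✗, needs weakening: val unused
affine: ✓, at most one use each (val, key, ctr, env, req)
relevant: ✗, needs weakening: val unused
unrestricted: ✓, simply typable at ((T3 → T3) → T1) → T3; W, C, E all held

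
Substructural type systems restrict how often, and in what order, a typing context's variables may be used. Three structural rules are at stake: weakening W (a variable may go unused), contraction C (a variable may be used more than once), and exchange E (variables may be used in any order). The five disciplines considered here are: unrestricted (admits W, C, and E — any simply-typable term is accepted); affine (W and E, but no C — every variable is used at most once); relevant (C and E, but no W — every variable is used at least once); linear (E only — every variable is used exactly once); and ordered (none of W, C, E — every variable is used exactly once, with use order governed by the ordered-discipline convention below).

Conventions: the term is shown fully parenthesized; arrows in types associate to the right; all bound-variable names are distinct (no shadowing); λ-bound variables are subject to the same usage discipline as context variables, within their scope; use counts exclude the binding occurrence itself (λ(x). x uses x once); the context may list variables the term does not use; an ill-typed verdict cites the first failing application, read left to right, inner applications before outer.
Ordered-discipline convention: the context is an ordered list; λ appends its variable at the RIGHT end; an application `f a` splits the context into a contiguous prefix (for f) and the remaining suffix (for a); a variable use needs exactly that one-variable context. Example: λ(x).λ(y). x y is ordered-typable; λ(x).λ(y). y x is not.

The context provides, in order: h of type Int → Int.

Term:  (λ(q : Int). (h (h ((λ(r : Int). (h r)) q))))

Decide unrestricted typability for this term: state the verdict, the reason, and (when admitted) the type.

yes — type-checks (Int → Int) and nothing is barred; term : Int → Int
usage: h: 3, q (bound): 1, r (bound): 1
uses in reading order: h, h, h, r, q
typing: the term checks, with type Int → Int
summary: ordered ✗; linear ✗; affine ✗; relevant ✓; unrestricted ✓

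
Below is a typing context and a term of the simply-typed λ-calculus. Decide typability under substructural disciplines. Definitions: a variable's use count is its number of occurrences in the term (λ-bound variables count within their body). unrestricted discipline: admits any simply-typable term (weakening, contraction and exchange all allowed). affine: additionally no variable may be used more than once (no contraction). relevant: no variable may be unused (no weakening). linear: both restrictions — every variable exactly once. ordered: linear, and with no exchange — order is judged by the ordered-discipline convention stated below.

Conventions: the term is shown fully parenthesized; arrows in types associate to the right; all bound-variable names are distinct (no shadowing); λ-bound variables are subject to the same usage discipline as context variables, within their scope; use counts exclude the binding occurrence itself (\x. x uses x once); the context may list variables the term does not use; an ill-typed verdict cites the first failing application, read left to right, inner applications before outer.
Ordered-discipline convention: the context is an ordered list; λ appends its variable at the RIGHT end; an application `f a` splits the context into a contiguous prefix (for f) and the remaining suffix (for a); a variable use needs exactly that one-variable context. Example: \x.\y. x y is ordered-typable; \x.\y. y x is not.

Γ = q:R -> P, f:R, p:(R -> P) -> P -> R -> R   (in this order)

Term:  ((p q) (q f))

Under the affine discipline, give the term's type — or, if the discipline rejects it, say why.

not well-typed under affine — uses contraction: q ×2
variable uses: q ×2; f ×1; p ×1
use order (left to right): p, q, q, f
typing: well-typed at R -> R
per-discipline verdicts: ordered ✗; linear ✗; affine ✗; relevant ✓; unrestricted ✓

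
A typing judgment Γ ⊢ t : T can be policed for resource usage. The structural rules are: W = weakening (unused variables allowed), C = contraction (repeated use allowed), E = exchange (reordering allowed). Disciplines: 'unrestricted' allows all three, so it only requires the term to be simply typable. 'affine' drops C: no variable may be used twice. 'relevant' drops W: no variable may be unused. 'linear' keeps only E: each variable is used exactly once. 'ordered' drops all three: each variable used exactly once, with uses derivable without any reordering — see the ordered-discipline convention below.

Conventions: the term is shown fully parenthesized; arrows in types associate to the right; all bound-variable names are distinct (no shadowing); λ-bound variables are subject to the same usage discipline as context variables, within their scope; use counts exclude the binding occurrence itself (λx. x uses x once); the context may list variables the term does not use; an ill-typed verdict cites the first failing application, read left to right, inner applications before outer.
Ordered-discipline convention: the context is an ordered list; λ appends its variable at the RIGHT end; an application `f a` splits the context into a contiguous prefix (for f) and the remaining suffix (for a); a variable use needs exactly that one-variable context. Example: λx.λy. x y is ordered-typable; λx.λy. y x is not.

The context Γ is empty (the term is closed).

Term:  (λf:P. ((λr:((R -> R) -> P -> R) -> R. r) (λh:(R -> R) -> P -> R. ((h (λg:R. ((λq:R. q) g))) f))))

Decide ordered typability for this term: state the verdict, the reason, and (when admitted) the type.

no — no contiguous prefix/suffix split fits r, h, q, g, f
usage: f [bound]: 1×; r [bound]: 1×; h [bound]: 1×; g [bound]: 1×; q [bound]: 1×
use order (left to right): r, h, q, g, f
typing: well-typed at P -> ((R -> R) -> P -> R) -> R
across the five disciplines: ordered ✗, linear ✓, affine ✓, relevant ✓, unrestricted ✓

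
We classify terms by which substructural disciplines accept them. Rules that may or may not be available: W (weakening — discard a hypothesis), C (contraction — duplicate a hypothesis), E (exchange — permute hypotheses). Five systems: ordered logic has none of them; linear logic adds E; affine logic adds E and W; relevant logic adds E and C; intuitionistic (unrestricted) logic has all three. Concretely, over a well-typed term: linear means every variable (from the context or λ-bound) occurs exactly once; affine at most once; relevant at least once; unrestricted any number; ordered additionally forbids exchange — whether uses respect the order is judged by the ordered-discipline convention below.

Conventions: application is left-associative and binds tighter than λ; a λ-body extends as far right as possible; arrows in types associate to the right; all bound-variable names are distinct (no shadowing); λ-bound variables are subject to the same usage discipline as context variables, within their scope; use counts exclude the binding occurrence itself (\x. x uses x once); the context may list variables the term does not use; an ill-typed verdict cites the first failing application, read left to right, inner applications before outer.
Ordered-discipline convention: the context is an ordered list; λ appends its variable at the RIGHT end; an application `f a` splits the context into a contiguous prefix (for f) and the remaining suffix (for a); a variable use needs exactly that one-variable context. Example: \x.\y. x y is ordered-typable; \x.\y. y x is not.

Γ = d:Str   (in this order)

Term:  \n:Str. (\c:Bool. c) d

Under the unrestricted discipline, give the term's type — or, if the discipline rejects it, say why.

not well-typed under unrestricted — fails simple typing
usage: d ×1, n [bound] ×0, c [bound] ×1
left-to-right use order: c, d
typing: ill-typed: an application expects Bool but receives Str
per-discipline verdicts: ordered ✗ | linear ✗ | affine ✗ | relevant ✗ | unrestricted ✗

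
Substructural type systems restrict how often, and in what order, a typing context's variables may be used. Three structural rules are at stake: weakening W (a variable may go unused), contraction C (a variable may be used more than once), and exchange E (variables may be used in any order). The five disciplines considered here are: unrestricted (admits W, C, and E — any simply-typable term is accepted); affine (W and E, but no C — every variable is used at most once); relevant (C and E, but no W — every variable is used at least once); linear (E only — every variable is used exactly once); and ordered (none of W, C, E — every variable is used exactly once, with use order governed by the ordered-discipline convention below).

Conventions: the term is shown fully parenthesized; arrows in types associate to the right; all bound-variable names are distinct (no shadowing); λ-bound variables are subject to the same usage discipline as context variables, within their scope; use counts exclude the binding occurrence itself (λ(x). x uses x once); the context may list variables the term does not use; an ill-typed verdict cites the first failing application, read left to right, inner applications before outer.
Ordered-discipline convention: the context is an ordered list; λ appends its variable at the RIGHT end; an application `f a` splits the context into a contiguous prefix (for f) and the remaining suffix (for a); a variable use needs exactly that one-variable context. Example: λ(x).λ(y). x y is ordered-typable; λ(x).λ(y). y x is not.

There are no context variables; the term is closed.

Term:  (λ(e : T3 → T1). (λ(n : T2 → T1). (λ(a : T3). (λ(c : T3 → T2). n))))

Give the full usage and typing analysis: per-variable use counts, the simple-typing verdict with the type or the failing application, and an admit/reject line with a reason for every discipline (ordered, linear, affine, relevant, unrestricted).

counts: e [bound] ×0; n [bound] ×1; a [bound] ×0; c [bound] ×0
order of uses: n
typing: well-typed at (T3 → T1) → (T2 → T1) → T3 → (T3 → T2) → T2 → T1
ordered: ✗, unused: e, a, c — weakening required
linear: ✗, unused: e, a, c — weakening required
affine: ✓, e, n, a, c: no repeats, contraction unneeded
relevant: ✗, unused: e, a, c — weakening required
unrestricted: ✓, well-typed at (T3 → T1) → (T2 → T1) → T3 → (T3 → T2) → T2 → T1; no restrictions here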